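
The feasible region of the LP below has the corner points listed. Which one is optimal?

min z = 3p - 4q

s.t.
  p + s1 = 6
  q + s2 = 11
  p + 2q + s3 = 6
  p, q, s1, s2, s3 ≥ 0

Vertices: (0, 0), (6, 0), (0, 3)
(0, 3) with z = -12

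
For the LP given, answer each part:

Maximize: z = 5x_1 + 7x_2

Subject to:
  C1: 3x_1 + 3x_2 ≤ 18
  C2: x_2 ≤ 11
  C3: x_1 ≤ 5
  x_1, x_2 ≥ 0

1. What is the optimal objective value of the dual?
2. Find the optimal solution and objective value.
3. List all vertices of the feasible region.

1. 42 (by strong duality, equal to the primal optimum)
2. x_1 = 0, x_2 = 6, z = 42
3. (0, 0), (5, 0), (5, 1), (0, 6)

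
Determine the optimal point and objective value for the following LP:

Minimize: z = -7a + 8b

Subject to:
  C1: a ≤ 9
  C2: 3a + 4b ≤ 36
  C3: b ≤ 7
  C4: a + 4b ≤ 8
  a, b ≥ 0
a = 8, b = 0, z = -56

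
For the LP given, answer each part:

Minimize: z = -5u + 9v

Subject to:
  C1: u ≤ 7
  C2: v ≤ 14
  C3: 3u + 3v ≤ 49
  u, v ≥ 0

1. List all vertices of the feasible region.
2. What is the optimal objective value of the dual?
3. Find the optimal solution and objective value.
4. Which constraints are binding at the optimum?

1. (0, 0), (7, 0), (7, 9.333), (2.333, 14), (0, 14)
2. -35 (by strong duality, equal to the primal optimum)
3. u = 7, v = 0, z = -35
4. C1, v ≥ 0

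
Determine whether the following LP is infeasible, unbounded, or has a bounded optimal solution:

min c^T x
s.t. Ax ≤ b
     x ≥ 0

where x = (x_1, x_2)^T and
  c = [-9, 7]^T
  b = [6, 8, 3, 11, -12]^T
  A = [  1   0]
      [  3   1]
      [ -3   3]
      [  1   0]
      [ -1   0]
One constraint requires x_1 ≤ 6, while the constraint -x_1 ≤ -12 is equivalent to x_1 ≥ 12. Together they would need 12 ≤ x_1 ≤ 6, which is impossible since 12 > 6. No point satisfies all constraints.

Infeasible — the constraint set is empty.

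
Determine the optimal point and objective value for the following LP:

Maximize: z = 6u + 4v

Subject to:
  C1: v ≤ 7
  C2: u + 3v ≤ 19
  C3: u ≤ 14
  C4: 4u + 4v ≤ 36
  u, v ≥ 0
Each vertex is the intersection of two constraint boundaries that also satisfies all remaining constraints:
  u = 0 and v = 0 → (0, 0)
  4u + 4v = 36 and v = 0 → (9, 0)
  u + 3v = 19 and 4u + 4v = 36 → (4, 5)
  u + 3v = 19 and u = 0 → (0, 6.333)

Evaluating z = 6u + 4v at each vertex:
  (0, 0): z = 0
  (9, 0): z = 54
  (4, 5): z = 44
  (0, 6.333): z = 25.33

The maximum is at (9, 0) with z = 54.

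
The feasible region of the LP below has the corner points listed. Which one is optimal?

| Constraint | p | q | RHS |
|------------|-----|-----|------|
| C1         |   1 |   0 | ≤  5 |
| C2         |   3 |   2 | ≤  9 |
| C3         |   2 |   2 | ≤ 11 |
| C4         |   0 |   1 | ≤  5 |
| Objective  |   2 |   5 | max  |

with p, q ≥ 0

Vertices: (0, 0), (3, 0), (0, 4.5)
Evaluating z = 2p + 5q at each vertex:
  (0, 0): z = 0
  (3, 0): z = 6
  (0, 4.5): z = 22.5

The largest value is z = 22.5, attained at (0, 4.5).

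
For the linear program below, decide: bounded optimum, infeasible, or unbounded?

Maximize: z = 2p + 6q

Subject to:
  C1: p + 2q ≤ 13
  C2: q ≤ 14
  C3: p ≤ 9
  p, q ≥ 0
The point (0, 6.5) satisfies every constraint, so the LP is feasible; the constraints give p ≤ 9 and q ≤ 14, which with p, q ≥ 0 keep the feasible region inside a bounded box. A feasible, bounded LP attains a finite optimum at a vertex.

Evaluating z = 2p + 6q at each vertex:
  (0, 0): z = 0
  (9, 0): z = 18
  (9, 2): z = 30
  (0, 6.5): z = 39

Bounded optimum: z* = 39 at (0, 6.5).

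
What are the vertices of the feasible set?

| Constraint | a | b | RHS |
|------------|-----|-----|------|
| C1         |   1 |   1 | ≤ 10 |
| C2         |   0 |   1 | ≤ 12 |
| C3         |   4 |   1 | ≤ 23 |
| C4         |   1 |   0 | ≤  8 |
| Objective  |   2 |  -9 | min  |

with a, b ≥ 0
Each vertex is the intersection of two constraint boundaries that also satisfies all remaining constraints:
  a = 0 and b = 0 → (0, 0)
  4a + b = 23 and b = 0 → (5.75, 0)
  a + b = 10 and 4a + b = 23 → (4.333, 5.667)
  a + b = 10 and a = 0 → (0, 10)

Vertices: (0, 0), (5.75, 0), (4.333, 5.667), (0, 10)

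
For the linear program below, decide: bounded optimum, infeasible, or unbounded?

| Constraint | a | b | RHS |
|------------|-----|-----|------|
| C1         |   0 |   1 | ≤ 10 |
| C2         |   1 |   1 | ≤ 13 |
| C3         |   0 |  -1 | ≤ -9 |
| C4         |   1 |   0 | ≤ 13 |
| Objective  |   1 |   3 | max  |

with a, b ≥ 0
The point (3, 10) satisfies every constraint, so the LP is feasible; the constraints give a ≤ 13 and b ≤ 10, which with a, b ≥ 0 keep the feasible region inside a bounded box. A feasible, bounded LP attains a finite optimum at a vertex.

Evaluating z = a + 3b at each vertex:
  (0, 9): z = 27
  (4, 9): z = 31
  (3, 10): z = 33
  (0, 10): z = 30

Feasible with finite optimum z* = 33 at (3, 10).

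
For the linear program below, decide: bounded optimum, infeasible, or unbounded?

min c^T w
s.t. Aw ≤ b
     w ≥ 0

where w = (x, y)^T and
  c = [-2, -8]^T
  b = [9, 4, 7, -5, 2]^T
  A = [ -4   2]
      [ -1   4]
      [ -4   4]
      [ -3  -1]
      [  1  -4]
Feasible point: (2, 0) satisfies every constraint, so the LP is feasible.
Direction d = (4, 1): for each constraint row a, a·d ≤ 0 —
  (-4)(4) + (2)(1) = -14 ≤ 0
  (-1)(4) + (4)(1) = 0 ≤ 0
  (-4)(4) + (4)(1) = -12 ≤ 0
  (-3)(4) + (-1)(1) = -13 ≤ 0
  (1)(4) + (-4)(1) = 0 ≤ 0
and d ≥ 0, so (2, 0) + t·d stays feasible for every t ≥ 0. Along this ray z = -2x - 8y changes by -16 per unit t, so z → −∞.

The LP is unbounded; z can be made arbitrarily small.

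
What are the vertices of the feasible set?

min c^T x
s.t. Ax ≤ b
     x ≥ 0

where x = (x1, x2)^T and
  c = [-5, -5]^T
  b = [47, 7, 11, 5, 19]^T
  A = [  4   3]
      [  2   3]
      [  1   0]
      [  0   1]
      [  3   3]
Each vertex is the intersection of two constraint boundaries that also satisfies all remaining constraints:
  x1 = 0 and x2 = 0 → (0, 0)
  2x1 + 3x2 = 7 and x2 = 0 → (3.5, 0)
  2x1 + 3x2 = 7 and x1 = 0 → (0, 2.333)

Vertices: (0, 0), (3.5, 0), (0, 2.333)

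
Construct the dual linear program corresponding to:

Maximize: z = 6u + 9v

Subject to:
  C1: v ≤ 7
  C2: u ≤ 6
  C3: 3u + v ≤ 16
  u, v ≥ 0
Minimize: z = 7y1 + 6y2 + 16y3

Subject to:
  C1: -y2 - 3y3 ≤ -6
  C2: -y1 - y3 ≤ -9
  y1, y2, y3 ≥ 0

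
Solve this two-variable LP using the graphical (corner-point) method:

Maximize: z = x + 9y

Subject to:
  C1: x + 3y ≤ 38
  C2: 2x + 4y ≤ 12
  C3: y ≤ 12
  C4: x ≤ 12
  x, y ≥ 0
Each vertex is the intersection of two constraint boundaries that also satisfies all remaining constraints:
  x = 0 and y = 0 → (0, 0)
  2x + 4y = 12 and y = 0 → (6, 0)
  2x + 4y = 12 and x = 0 → (0, 3)

Evaluating z = x + 9y at each vertex:
  (0, 0): z = 0
  (6, 0): z = 6
  (0, 3): z = 27

The maximum is at (0, 3) with z = 27.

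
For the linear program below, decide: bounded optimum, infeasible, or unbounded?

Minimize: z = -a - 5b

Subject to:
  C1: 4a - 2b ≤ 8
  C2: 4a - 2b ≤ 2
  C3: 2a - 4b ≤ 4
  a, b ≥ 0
Feasible point: (0, 0) satisfies every constraint, so the LP is feasible.
Direction d = (0, 1): for each constraint row a, a·d ≤ 0 —
  (4)(0) + (-2)(1) = -2 ≤ 0
  (4)(0) + (-2)(1) = -2 ≤ 0
  (2)(0) + (-4)(1) = -4 ≤ 0
and d ≥ 0, so (0, 0) + t·d stays feasible for every t ≥ 0. Along this ray z = -a - 5b changes by -5 per unit t, so z → −∞.

The LP is unbounded; z can be made arbitrarily small.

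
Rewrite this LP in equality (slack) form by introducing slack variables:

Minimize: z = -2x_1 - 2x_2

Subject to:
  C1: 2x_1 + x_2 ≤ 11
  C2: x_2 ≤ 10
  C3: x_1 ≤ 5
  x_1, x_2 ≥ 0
min z = -2x_1 - 2x_2

s.t.
  2x_1 + x_2 + s1 = 11
  x_2 + s2 = 10
  x_1 + s3 = 5
  x_1, x_2, s1, s2, s3 ≥ 0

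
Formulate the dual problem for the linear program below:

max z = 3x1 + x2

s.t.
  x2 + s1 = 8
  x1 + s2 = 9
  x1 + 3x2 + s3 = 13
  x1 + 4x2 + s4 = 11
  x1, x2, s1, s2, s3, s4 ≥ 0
Minimize: z = 8y1 + 9y2 + 13y3 + 11y4

Subject to:
  C1: -y2 - y3 - y4 ≤ -3
  C2: -y1 - 3y3 - 4y4 ≤ -1
  y1, y2, y3, y4 ≥ 0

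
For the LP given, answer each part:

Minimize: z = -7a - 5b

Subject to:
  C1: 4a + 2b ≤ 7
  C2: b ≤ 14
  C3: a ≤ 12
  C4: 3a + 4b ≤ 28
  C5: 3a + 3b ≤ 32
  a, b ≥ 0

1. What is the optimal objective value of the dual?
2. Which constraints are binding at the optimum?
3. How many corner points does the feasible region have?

1. -17.5 (by strong duality, equal to the primal optimum)
2. C1, a ≥ 0
3. 3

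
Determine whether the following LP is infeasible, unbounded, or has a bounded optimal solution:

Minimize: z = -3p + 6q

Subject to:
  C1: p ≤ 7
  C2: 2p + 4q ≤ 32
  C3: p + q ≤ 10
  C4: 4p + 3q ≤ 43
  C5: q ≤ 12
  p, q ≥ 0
The point (7, 0) satisfies every constraint, so the LP is feasible; the constraints give p ≤ 7 and q ≤ 12, which with p, q ≥ 0 keep the feasible region inside a bounded box. A feasible, bounded LP attains a finite optimum at a vertex.

Bounded optimum: z* = -21 at (7, 0).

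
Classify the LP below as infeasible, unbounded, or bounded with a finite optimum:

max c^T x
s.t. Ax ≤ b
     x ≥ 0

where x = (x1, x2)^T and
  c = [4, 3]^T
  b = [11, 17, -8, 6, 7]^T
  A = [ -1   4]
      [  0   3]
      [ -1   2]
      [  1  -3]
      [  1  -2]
One constraint requires x1 - 2x2 ≤ 7, while the constraint -x1 + 2x2 ≤ -8 is equivalent to x1 - 2x2 ≥ 8. Together they would need 8 ≤ x1 - 2x2 ≤ 7, which is impossible since 8 > 7. No point satisfies all constraints.

Infeasible: no point satisfies all constraints simultaneously.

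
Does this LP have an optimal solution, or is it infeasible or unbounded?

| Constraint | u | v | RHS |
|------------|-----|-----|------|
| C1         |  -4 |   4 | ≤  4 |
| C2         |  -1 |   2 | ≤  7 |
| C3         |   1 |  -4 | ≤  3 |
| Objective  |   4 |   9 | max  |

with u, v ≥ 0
Feasible point: (0, 0) satisfies every constraint, so the LP is feasible.
Direction d = (2, 1): for each constraint row a, a·d ≤ 0 —
  (-4)(2) + (4)(1) = -4 ≤ 0
  (-1)(2) + (2)(1) = 0 ≤ 0
  (1)(2) + (-4)(1) = -2 ≤ 0
and d ≥ 0, so (0, 0) + t·d stays feasible for every t ≥ 0. Along this ray z = 4u + 9v changes by 17 per unit t, so z → +∞.

The LP is unbounded; z can be made arbitrarily large.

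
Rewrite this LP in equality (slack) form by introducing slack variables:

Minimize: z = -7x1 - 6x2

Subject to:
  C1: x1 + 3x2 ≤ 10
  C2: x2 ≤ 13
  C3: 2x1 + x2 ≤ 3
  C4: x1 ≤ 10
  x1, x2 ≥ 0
min z = -7x1 - 6x2

s.t.
  x1 + 3x2 + s1 = 10
  x2 + s2 = 13
  2x1 + x2 + s3 = 3
  x1 + s4 = 10
  x1, x2, s1, s2, s3, s4 ≥ 0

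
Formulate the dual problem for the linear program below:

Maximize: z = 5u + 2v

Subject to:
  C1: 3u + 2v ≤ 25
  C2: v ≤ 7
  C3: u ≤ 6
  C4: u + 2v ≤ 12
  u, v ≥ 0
Minimize: z = 25y1 + 7y2 + 6y3 + 12y4

Subject to:
  C1: -3y1 - y3 - y4 ≤ -5
  C2: -2y1 - y2 - 2y4 ≤ -2
  y1, y2, y3, y4 ≥ 0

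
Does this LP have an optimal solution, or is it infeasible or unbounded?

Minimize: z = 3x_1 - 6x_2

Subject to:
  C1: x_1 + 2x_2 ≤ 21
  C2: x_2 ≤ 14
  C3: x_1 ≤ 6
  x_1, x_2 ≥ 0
The point (0, 10.5) satisfies every constraint, so the LP is feasible; the constraints give x_1 ≤ 6 and x_2 ≤ 14, which with x_1, x_2 ≥ 0 keep the feasible region inside a bounded box. A feasible, bounded LP attains a finite optimum at a vertex.

Evaluating z = 3x_1 - 6x_2 at each vertex:
  (0, 0): z = 0
  (6, 0): z = 18
  (6, 7.5): z = -27
  (0, 10.5): z = -63

The LP has an optimal solution: (0, 10.5) with z = -63.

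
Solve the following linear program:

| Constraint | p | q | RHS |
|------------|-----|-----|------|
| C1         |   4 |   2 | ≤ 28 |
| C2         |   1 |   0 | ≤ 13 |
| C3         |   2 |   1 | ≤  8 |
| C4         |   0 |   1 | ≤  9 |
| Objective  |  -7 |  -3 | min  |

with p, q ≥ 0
Each vertex is the intersection of two constraint boundaries that also satisfies all remaining constraints:
  p = 0 and q = 0 → (0, 0)
  2p + q = 8 and q = 0 → (4, 0)
  2p + q = 8 and p = 0 → (0, 8)

Evaluating z = -7p - 3q at each vertex:
  (0, 0): z = 0
  (4, 0): z = -28
  (0, 8): z = -24

The minimum is at (4, 0) with z = -28.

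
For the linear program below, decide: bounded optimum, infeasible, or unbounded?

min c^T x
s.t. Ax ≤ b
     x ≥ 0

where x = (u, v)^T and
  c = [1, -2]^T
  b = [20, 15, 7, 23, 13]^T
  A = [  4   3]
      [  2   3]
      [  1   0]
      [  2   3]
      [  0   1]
The point (0, 5) satisfies every constraint, so the LP is feasible; the constraints give u ≤ 7 and v ≤ 13, which with u, v ≥ 0 keep the feasible region inside a bounded box. A feasible, bounded LP attains a finite optimum at a vertex.

Evaluating z = u - 2v at each vertex:
  (0, 0): z = 0
  (5, 0): z = 5
  (2.5, 3.333): z = -4.167
  (0, 5): z = -10

Bounded optimum: z* = -10 at (0, 5).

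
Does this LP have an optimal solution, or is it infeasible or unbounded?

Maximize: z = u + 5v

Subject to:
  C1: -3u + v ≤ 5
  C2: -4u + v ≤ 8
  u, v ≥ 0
Feasible point: (0, 0) satisfies every constraint, so the LP is feasible.
Direction d = (1, 0): for each constraint row a, a·d ≤ 0 —
  (-3)(1) + (1)(0) = -3 ≤ 0
  (-4)(1) + (1)(0) = -4 ≤ 0
and d ≥ 0, so (0, 0) + t·d stays feasible for every t ≥ 0. Along this ray z = u + 5v changes by 1 per unit t, so z → +∞.

Unbounded — the objective can increase without bound over the feasible region.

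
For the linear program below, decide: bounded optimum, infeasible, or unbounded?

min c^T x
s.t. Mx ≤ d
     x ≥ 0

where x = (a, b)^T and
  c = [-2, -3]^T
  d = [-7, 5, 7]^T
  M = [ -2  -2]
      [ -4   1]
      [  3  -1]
Feasible point: (0, 4) satisfies every constraint, so the LP is feasible.
Direction d = (1, 4): for each constraint row a, a·d ≤ 0 —
  (-2)(1) + (-2)(4) = -10 ≤ 0
  (-4)(1) + (1)(4) = 0 ≤ 0
  (3)(1) + (-1)(4) = -1 ≤ 0
and d ≥ 0, so (0, 4) + t·d stays feasible for every t ≥ 0. Along this ray z = -2a - 3b changes by -14 per unit t, so z → −∞.

Unbounded: there is a feasible ray along which z → −∞.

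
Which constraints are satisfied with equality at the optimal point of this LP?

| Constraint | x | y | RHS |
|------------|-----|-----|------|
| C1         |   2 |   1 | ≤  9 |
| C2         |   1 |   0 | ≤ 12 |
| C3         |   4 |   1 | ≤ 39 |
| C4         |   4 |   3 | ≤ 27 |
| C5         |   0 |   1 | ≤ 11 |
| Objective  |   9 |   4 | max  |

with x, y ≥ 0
Optimal: x = 4.5, y = 0
Binding: C1, y ≥ 0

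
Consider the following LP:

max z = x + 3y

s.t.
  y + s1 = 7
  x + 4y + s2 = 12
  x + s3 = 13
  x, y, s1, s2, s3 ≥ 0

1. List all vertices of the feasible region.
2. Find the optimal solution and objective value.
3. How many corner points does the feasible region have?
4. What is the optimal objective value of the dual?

1. (0, 0), (12, 0), (0, 3)
2. x = 12, y = 0, z = 12
3. 3
4. 12 (by strong duality, equal to the primal optimum)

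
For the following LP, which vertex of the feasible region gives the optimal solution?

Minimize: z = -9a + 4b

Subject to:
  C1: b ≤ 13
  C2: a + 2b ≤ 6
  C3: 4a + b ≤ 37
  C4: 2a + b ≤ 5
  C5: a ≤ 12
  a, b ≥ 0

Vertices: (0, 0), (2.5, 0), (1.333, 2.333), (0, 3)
Evaluating z = -9a + 4b at each vertex:
  (0, 0): z = 0
  (2.5, 0): z = -22.5
  (1.333, 2.333): z = -2.667
  (0, 3): z = 12

The smallest value is z = -22.5, attained at (2.5, 0).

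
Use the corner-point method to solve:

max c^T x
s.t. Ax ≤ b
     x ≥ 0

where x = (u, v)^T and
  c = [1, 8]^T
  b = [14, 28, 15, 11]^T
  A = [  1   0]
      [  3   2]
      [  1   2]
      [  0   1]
Each vertex is the intersection of two constraint boundaries that also satisfies all remaining constraints:
  u = 0 and v = 0 → (0, 0)
  3u + 2v = 28 and v = 0 → (9.333, 0)
  3u + 2v = 28 and u + 2v = 15 → (6.5, 4.25)
  u + 2v = 15 and u = 0 → (0, 7.5)

Evaluating z = u + 8v at each vertex:
  (0, 0): z = 0
  (9.333, 0): z = 9.333
  (6.5, 4.25): z = 40.5
  (0, 7.5): z = 60

The maximum is at (0, 7.5) with z = 60.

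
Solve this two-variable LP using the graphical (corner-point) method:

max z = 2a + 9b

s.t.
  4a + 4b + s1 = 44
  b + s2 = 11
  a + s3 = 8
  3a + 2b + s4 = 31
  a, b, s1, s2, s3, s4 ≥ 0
Each vertex is the intersection of two constraint boundaries that also satisfies all remaining constraints:
  a = 0 and b = 0 → (0, 0)
  a = 8 and b = 0 → (8, 0)
  4a + 4b = 44 and a = 8 → (8, 3)
  4a + 4b = 44 and b = 11 → (0, 11)

Evaluating z = 2a + 9b at each vertex:
  (0, 0): z = 0
  (8, 0): z = 16
  (8, 3): z = 43
  (0, 11): z = 99

The maximum is at (0, 11) with z = 99.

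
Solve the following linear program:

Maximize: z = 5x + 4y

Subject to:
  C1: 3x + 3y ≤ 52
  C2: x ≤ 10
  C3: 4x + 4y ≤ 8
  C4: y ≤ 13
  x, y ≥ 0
x = 2, y = 0, z = 10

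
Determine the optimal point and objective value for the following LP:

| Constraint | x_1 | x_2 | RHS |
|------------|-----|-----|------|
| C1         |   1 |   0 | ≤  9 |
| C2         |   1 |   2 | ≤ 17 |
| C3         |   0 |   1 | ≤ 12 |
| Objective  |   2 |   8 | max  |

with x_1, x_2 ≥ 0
x_1 = 0, x_2 = 8.5, z = 68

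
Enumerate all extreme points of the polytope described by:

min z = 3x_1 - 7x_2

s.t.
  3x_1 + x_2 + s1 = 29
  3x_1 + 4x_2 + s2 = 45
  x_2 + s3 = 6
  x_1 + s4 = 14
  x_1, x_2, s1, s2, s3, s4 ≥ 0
Each vertex is the intersection of two constraint boundaries that also satisfies all remaining constraints:
  x_1 = 0 and x_2 = 0 → (0, 0)
  3x_1 + x_2 = 29 and x_2 = 0 → (9.667, 0)
  3x_1 + x_2 = 29 and 3x_1 + 4x_2 = 45 → (7.889, 5.333)
  3x_1 + 4x_2 = 45 and x_2 = 6 → (7, 6)
  x_2 = 6 and x_1 = 0 → (0, 6)

Vertices: (0, 0), (9.667, 0), (7.889, 5.333), (7, 6), (0, 6)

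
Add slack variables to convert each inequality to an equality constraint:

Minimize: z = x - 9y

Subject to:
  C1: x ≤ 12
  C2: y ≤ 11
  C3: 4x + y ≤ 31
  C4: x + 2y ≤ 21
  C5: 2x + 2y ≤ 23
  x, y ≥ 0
min z = x - 9y

s.t.
  x + s1 = 12
  y + s2 = 11
  4x + y + s3 = 31
  x + 2y + s4 = 21
  2x + 2y + s5 = 23
  x, y, s1, s2, s3, s4, s5 ≥ 0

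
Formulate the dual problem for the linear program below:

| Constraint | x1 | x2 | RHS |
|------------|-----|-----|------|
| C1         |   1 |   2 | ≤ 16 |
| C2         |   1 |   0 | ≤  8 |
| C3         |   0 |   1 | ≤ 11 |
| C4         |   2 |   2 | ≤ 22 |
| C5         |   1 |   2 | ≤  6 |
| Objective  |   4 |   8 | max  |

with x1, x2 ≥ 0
Minimize: z = 16y1 + 8y2 + 11y3 + 22y4 + 6y5

Subject to:
  C1: -y1 - y2 - 2y4 - y5 ≤ -4
  C2: -2y1 - y3 - 2y4 - 2y5 ≤ -8
  y1, y2, y3, y4, y5 ≥ 0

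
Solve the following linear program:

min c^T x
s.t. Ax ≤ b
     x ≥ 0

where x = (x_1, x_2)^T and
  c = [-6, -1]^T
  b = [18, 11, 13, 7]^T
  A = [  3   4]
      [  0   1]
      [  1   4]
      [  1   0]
x_1 = 6, x_2 = 0, z = -36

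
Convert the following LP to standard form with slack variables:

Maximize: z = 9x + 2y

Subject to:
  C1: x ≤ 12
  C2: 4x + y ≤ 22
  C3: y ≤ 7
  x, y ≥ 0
max z = 9x + 2y

s.t.
  x + s1 = 12
  4x + y + s2 = 22
  y + s3 = 7
  x, y, s1, s2, s3 ≥ 0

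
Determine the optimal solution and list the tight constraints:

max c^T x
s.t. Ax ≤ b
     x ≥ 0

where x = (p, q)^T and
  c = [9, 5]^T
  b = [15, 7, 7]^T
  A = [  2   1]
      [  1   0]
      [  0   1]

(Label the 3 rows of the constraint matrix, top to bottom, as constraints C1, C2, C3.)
Optimal: p = 4, q = 7
Slack at optimum:
  C1: slack = 0 (binding)
  C2: slack = 3
  C3: slack = 0 (binding)
  p ≥ 0: p = 4
  q ≥ 0: q = 7
Binding constraints: C1, C3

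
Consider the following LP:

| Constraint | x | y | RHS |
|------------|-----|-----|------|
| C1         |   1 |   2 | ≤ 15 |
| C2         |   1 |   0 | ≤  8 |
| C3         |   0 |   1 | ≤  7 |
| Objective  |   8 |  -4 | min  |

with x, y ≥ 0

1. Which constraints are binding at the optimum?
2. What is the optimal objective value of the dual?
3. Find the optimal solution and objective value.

1. C3, x ≥ 0
2. -28 (by strong duality, equal to the primal optimum)
3. x = 0, y = 7, z = -28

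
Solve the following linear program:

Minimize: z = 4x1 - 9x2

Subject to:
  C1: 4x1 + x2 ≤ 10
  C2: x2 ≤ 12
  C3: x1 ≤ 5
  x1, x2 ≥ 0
x1 = 0, x2 = 10, z = -90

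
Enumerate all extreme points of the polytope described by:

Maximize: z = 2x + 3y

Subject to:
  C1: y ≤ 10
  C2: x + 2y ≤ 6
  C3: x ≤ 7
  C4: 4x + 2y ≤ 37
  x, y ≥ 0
Each vertex is the intersection of two constraint boundaries that also satisfies all remaining constraints:
  x = 0 and y = 0 → (0, 0)
  x + 2y = 6 and y = 0 → (6, 0)
  x + 2y = 6 and x = 0 → (0, 3)

Vertices: (0, 0), (6, 0), (0, 3)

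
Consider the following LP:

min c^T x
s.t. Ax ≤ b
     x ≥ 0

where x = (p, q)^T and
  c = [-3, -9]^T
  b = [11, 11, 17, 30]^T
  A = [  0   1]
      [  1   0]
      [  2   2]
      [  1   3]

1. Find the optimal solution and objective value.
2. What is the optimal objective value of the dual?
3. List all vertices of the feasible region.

1. p = 0, q = 8.5, z = -76.5
2. -76.5 (by strong duality, equal to the primal optimum)
3. (0, 0), (8.5, 0), (0, 8.5)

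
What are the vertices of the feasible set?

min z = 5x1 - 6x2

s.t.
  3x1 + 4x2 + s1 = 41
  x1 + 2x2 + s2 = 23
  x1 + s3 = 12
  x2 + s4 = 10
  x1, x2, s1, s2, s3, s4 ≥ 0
Each vertex is the intersection of two constraint boundaries that also satisfies all remaining constraints:
  x1 = 0 and x2 = 0 → (0, 0)
  x1 = 12 and x2 = 0 → (12, 0)
  3x1 + 4x2 = 41 and x1 = 12 → (12, 1.25)
  3x1 + 4x2 = 41 and x2 = 10 → (0.3333, 10)
  x2 = 10 and x1 = 0 → (0, 10)

Vertices: (0, 0), (12, 0), (12, 1.25), (0.3333, 10), (0, 10)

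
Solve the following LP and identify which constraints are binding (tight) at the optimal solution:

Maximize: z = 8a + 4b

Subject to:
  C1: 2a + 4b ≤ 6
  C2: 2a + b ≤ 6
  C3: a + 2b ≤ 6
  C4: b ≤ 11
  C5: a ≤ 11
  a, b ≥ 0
Optimal: a = 3, b = 0
Binding: C1, C2, b ≥ 0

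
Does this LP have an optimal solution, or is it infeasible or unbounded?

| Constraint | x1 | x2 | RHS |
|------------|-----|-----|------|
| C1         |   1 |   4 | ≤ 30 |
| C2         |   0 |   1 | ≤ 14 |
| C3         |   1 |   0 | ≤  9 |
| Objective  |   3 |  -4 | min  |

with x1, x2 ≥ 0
The point (0, 7.5) satisfies every constraint, so the LP is feasible; the constraints give x1 ≤ 9 and x2 ≤ 14, which with x1, x2 ≥ 0 keep the feasible region inside a bounded box. A feasible, bounded LP attains a finite optimum at a vertex.

Bounded optimum: z* = -30 at (0, 7.5).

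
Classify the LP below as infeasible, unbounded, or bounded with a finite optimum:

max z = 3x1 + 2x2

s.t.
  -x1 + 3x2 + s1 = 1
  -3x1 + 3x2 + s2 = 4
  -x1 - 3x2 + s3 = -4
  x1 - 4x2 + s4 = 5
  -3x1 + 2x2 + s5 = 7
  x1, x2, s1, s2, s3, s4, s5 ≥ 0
Feasible point: (2, 1) satisfies every constraint, so the LP is feasible.
Direction d = (3, 1): for each constraint row a, a·d ≤ 0 —
  (-1)(3) + (3)(1) = 0 ≤ 0
  (-3)(3) + (3)(1) = -6 ≤ 0
  (-1)(3) + (-3)(1) = -6 ≤ 0
  (1)(3) + (-4)(1) = -1 ≤ 0
  (-3)(3) + (2)(1) = -7 ≤ 0
and d ≥ 0, so (2, 1) + t·d stays feasible for every t ≥ 0. Along this ray z = 3x1 + 2x2 changes by 11 per unit t, so z → +∞.

Unbounded — the objective can increase without bound over the feasible region.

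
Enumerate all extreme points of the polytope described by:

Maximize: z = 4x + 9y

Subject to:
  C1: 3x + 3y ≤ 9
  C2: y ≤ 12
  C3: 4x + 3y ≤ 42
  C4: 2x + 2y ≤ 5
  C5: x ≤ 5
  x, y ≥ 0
Each vertex is the intersection of two constraint boundaries that also satisfies all remaining constraints:
  x = 0 and y = 0 → (0, 0)
  2x + 2y = 5 and y = 0 → (2.5, 0)
  2x + 2y = 5 and x = 0 → (0, 2.5)

Vertices: (0, 0), (2.5, 0), (0, 2.5)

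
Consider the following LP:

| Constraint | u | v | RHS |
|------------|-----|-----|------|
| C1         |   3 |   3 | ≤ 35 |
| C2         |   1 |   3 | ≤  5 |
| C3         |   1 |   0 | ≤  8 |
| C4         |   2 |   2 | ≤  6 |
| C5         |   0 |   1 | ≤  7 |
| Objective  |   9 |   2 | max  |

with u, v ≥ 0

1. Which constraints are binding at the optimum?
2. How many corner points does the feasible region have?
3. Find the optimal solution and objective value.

1. C4, v ≥ 0
2. 4
3. u = 3, v = 0, z = 27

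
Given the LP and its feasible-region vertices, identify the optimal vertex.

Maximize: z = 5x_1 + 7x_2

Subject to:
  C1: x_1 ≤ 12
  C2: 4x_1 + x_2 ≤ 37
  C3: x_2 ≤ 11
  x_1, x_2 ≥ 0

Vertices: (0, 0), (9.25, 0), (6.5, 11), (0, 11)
Evaluating z = 5x_1 + 7x_2 at each vertex:
  (0, 0): z = 0
  (9.25, 0): z = 46.25
  (6.5, 11): z = 109.5
  (0, 11): z = 77

The largest value is z = 109.5, attained at (6.5, 11).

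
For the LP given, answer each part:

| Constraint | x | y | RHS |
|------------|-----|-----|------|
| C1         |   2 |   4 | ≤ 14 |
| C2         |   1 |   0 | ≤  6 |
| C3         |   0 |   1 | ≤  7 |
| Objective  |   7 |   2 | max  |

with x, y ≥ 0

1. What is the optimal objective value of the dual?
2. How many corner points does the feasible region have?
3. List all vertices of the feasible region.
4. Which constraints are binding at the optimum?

1. 43 (by strong duality, equal to the primal optimum)
2. 4
3. (0, 0), (6, 0), (6, 0.5), (0, 3.5)
4. C1, C2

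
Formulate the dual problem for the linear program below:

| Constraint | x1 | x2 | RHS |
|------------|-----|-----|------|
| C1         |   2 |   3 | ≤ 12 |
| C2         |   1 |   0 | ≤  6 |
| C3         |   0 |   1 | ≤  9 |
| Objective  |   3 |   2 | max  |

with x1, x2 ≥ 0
Minimize: z = 12y1 + 6y2 + 9y3

Subject to:
  C1: -2y1 - y2 ≤ -3
  C2: -3y1 - y3 ≤ -2
  y1, y2, y3 ≥ 0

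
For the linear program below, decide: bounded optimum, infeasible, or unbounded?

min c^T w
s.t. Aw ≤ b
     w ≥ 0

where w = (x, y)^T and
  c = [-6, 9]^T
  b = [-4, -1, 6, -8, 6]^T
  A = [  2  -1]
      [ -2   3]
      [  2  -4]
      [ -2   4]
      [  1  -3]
One constraint requires 2x - 4y ≤ 6, while the constraint -2x + 4y ≤ -8 is equivalent to 2x - 4y ≥ 8. Together they would need 8 ≤ 2x - 4y ≤ 6, which is impossible since 8 > 6. No point satisfies all constraints.

Infeasible: no point satisfies all constraints simultaneously.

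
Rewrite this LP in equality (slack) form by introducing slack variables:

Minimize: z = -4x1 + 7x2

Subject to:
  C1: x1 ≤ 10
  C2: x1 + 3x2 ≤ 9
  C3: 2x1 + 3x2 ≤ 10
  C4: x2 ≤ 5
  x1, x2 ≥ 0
min z = -4x1 + 7x2

s.t.
  x1 + s1 = 10
  x1 + 3x2 + s2 = 9
  2x1 + 3x2 + s3 = 10
  x2 + s4 = 5
  x1, x2, s1, s2, s3, s4 ≥ 0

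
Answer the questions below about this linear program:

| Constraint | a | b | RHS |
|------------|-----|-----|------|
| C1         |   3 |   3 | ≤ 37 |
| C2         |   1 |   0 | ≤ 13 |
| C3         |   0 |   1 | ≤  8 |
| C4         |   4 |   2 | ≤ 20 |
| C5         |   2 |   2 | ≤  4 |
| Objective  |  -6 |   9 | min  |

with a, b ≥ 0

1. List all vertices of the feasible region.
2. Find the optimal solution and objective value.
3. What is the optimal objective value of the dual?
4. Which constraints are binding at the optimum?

1. (0, 0), (2, 0), (0, 2)
2. a = 2, b = 0, z = -12
3. -12 (by strong duality, equal to the primal optimum)
4. C5, b ≥ 0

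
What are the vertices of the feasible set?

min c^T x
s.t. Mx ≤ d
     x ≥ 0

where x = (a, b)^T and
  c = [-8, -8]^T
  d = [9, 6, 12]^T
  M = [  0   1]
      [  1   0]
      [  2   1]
Each vertex is the intersection of two constraint boundaries that also satisfies all remaining constraints:
  a = 0 and b = 0 → (0, 0)
  a = 6 and 2a + b = 12 → (6, 0)
  b = 9 and 2a + b = 12 → (1.5, 9)
  b = 9 and a = 0 → (0, 9)

Vertices: (0, 0), (6, 0), (1.5, 9), (0, 9)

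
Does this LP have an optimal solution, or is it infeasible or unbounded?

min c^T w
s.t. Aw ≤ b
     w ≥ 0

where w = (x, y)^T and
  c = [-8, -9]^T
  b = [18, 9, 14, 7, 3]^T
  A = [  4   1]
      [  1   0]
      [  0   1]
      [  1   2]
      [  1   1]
The point (0, 3) satisfies every constraint, so the LP is feasible; the constraints give x ≤ 9 and y ≤ 14, which with x, y ≥ 0 keep the feasible region inside a bounded box. A feasible, bounded LP attains a finite optimum at a vertex.

Feasible with finite optimum z* = -27 at (0, 3).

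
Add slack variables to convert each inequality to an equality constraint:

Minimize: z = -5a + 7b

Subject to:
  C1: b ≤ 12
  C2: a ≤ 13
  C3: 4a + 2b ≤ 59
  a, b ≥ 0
min z = -5a + 7b

s.t.
  b + s1 = 12
  a + s2 = 13
  4a + 2b + s3 = 59
  a, b, s1, s2, s3 ≥ 0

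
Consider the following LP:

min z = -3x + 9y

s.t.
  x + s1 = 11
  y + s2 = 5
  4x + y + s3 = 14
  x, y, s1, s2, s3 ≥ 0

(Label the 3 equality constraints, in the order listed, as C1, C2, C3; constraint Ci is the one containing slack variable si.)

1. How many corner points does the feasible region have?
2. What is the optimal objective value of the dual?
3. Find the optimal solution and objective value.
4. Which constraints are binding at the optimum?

1. 4
2. -10.5 (by strong duality, equal to the primal optimum)
3. x = 3.5, y = 0, z = -10.5
4. C3, y ≥ 0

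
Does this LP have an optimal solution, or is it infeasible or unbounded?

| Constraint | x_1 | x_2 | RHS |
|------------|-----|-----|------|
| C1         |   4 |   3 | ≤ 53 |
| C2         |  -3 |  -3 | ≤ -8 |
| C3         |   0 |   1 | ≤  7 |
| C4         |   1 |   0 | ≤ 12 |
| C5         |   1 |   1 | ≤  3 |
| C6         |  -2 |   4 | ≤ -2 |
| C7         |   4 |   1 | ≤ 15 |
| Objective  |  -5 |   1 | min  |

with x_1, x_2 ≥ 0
The point (3, 0) satisfies every constraint, so the LP is feasible; the constraints give x_1 ≤ 12 and x_2 ≤ 7, which with x_1, x_2 ≥ 0 keep the feasible region inside a bounded box. A feasible, bounded LP attains a finite optimum at a vertex.

Evaluating z = -5x_1 + x_2 at each vertex:
  (2.667, 0): z = -13.33
  (3, 0): z = -15
  (2.333, 0.6667): z = -11
  (2.111, 0.5556): z = -10

The LP has an optimal solution: (3, 0) with z = -15.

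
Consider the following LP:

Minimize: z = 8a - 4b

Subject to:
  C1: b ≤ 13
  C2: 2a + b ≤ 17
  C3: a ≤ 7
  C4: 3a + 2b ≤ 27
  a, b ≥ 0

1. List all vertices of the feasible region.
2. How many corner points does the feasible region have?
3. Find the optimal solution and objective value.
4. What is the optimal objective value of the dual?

1. (0, 0), (7, 0), (7, 3), (0.3333, 13), (0, 13)
2. 5
3. a = 0, b = 13, z = -52
4. -52 (by strong duality, equal to the primal optimum)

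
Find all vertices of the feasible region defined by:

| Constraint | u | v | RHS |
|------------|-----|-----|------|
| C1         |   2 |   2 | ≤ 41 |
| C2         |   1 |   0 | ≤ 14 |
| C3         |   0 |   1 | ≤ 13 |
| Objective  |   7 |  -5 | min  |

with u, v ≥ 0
Each vertex is the intersection of two constraint boundaries that also satisfies all remaining constraints:
  u = 0 and v = 0 → (0, 0)
  u = 14 and v = 0 → (14, 0)
  2u + 2v = 41 and u = 14 → (14, 6.5)
  2u + 2v = 41 and v = 13 → (7.5, 13)
  v = 13 and u = 0 → (0, 13)

Vertices: (0, 0), (14, 0), (14, 6.5), (7.5, 13), (0, 13)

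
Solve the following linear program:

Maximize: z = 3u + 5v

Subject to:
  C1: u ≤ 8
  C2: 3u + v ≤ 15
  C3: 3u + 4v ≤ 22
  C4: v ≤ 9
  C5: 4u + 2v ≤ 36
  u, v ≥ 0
Each vertex is the intersection of two constraint boundaries that also satisfies all remaining constraints:
  u = 0 and v = 0 → (0, 0)
  3u + v = 15 and v = 0 → (5, 0)
  3u + v = 15 and 3u + 4v = 22 → (4.222, 2.333)
  3u + 4v = 22 and u = 0 → (0, 5.5)

Evaluating z = 3u + 5v at each vertex:
  (0, 0): z = 0
  (5, 0): z = 15
  (4.222, 2.333): z = 24.33
  (0, 5.5): z = 27.5

The maximum is at (0, 5.5) with z = 27.5.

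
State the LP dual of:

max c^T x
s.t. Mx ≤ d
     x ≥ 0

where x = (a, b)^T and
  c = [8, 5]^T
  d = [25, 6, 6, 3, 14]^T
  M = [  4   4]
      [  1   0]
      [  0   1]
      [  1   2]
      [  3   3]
Minimize: z = 25y1 + 6y2 + 6y3 + 3y4 + 14y5

Subject to:
  C1: -4y1 - y2 - y4 - 3y5 ≤ -8
  C2: -4y1 - y3 - 2y4 - 3y5 ≤ -5
  y1, y2, y3, y4, y5 ≥ 0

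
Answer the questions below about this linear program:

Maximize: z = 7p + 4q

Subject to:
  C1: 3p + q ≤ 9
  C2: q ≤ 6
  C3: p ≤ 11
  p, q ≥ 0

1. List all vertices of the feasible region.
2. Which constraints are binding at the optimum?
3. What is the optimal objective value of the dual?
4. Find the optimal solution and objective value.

1. (0, 0), (3, 0), (1, 6), (0, 6)
2. C1, C2
3. 31 (by strong duality, equal to the primal optimum)
4. p = 1, q = 6, z = 31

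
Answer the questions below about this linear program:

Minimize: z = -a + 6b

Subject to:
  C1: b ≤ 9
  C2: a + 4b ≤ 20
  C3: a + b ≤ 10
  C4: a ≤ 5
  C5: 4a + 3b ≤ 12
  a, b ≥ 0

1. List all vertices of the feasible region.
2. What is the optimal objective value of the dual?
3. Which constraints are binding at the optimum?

1. (0, 0), (3, 0), (0, 4)
2. -3 (by strong duality, equal to the primal optimum)
3. C5, b ≥ 0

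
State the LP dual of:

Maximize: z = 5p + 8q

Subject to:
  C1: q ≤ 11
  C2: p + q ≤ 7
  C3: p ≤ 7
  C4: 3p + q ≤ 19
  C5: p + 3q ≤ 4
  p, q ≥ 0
Minimize: z = 11y1 + 7y2 + 7y3 + 19y4 + 4y5

Subject to:
  C1: -y2 - y3 - 3y4 - y5 ≤ -5
  C2: -y1 - y2 - y4 - 3y5 ≤ -8
  y1, y2, y3, y4, y5 ≥ 0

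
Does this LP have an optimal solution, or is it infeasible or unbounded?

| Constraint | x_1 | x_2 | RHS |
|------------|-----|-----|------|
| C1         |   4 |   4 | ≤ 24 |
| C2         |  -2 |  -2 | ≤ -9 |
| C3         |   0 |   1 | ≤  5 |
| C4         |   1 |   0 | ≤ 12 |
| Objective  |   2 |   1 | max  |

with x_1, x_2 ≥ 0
The point (6, 0) satisfies every constraint, so the LP is feasible; the constraints give x_1 ≤ 12 and x_2 ≤ 5, which with x_1, x_2 ≥ 0 keep the feasible region inside a bounded box. A feasible, bounded LP attains a finite optimum at a vertex.

The LP has an optimal solution: (6, 0) with z = 12.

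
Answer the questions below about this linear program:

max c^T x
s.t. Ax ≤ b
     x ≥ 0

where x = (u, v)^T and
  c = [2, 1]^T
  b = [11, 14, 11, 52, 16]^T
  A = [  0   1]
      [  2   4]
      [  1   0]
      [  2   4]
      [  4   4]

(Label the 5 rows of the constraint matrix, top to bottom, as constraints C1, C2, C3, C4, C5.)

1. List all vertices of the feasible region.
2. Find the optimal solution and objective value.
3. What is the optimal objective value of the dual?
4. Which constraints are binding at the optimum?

1. (0, 0), (4, 0), (1, 3), (0, 3.5)
2. u = 4, v = 0, z = 8
3. 8 (by strong duality, equal to the primal optimum)
4. C5, v ≥ 0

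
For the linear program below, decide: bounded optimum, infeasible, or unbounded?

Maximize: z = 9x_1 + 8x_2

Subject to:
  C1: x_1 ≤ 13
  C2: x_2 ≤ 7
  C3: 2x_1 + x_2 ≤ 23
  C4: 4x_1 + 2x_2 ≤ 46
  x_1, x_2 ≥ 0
The point (8, 7) satisfies every constraint, so the LP is feasible; the constraints give x_1 ≤ 13 and x_2 ≤ 7, which with x_1, x_2 ≥ 0 keep the feasible region inside a bounded box. A feasible, bounded LP attains a finite optimum at a vertex.

The LP has an optimal solution: (8, 7) with z = 128.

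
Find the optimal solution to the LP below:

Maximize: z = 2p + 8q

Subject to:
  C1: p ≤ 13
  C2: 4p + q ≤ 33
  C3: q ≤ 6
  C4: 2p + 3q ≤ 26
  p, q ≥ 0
Each vertex is the intersection of two constraint boundaries that also satisfies all remaining constraints:
  p = 0 and q = 0 → (0, 0)
  4p + q = 33 and q = 0 → (8.25, 0)
  4p + q = 33 and 2p + 3q = 26 → (7.3, 3.8)
  q = 6 and 2p + 3q = 26 → (4, 6)
  q = 6 and p = 0 → (0, 6)

Evaluating z = 2p + 8q at each vertex:
  (0, 0): z = 0
  (8.25, 0): z = 16.5
  (7.3, 3.8): z = 45
  (4, 6): z = 56
  (0, 6): z = 48

The maximum is at (4, 6) with z = 56.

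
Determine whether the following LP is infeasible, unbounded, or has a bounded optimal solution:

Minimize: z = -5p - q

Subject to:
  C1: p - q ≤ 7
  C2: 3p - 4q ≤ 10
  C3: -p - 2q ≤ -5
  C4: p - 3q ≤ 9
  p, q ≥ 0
Feasible point: (0, 3) satisfies every constraint, so the LP is feasible.
Direction d = (0, 1): for each constraint row a, a·d ≤ 0 —
  (1)(0) + (-1)(1) = -1 ≤ 0
  (3)(0) + (-4)(1) = -4 ≤ 0
  (-1)(0) + (-2)(1) = -2 ≤ 0
  (1)(0) + (-3)(1) = -3 ≤ 0
and d ≥ 0, so (0, 3) + t·d stays feasible for every t ≥ 0. Along this ray z = -5p - q changes by -1 per unit t, so z → −∞.

Unbounded: there is a feasible ray along which z → −∞.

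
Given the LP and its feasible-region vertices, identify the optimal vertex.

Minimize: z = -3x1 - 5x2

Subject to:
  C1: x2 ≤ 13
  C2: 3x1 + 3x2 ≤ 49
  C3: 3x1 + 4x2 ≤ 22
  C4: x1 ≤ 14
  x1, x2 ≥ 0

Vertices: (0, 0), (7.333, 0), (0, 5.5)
(0, 5.5) with z = -27.5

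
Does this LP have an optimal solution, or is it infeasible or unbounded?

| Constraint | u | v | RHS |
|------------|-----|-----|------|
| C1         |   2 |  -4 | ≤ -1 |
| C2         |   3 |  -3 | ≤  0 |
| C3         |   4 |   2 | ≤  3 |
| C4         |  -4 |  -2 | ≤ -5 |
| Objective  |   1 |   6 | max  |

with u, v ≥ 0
C3 requires 4u + 2v ≤ 3, while C4 (-4u - 2v ≤ -5) is equivalent to 4u + 2v ≥ 5. Together they would need 5 ≤ 4u + 2v ≤ 3, which is impossible since 5 > 3. No point satisfies all constraints.

Infeasible — the constraint set is empty.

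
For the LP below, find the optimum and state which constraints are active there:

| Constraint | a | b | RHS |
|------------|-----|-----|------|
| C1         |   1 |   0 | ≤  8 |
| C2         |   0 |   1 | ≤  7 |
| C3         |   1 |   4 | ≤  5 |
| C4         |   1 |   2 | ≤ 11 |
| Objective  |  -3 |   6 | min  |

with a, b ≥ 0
Optimal: a = 5, b = 0
Binding: C3, b ≥ 0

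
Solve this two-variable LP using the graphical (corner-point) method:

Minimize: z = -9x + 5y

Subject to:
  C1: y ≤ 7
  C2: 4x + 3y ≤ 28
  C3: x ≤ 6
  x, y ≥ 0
Each vertex is the intersection of two constraint boundaries that also satisfies all remaining constraints:
  x = 0 and y = 0 → (0, 0)
  x = 6 and y = 0 → (6, 0)
  4x + 3y = 28 and x = 6 → (6, 1.333)
  y = 7 and 4x + 3y = 28 → (1.75, 7)
  y = 7 and x = 0 → (0, 7)

Evaluating z = -9x + 5y at each vertex:
  (0, 0): z = 0
  (6, 0): z = -54
  (6, 1.333): z = -47.33
  (1.75, 7): z = 19.25
  (0, 7): z = 35

The minimum is at (6, 0) with z = -54.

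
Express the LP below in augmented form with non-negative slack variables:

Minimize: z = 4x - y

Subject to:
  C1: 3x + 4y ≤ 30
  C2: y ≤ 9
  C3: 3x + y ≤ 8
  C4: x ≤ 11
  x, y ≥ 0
min z = 4x - y

s.t.
  3x + 4y + s1 = 30
  y + s2 = 9
  3x + y + s3 = 8
  x + s4 = 11
  x, y, s1, s2, s3, s4 ≥ 0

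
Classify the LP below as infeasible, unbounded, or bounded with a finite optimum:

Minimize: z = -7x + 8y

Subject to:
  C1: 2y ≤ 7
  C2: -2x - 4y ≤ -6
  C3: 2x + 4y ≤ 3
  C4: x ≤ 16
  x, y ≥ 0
C3 requires 2x + 4y ≤ 3, while C2 (-2x - 4y ≤ -6) is equivalent to 2x + 4y ≥ 6. Together they would need 6 ≤ 2x + 4y ≤ 3, which is impossible since 6 > 3. No point satisfies all constraints.

The feasible region is empty; the LP is infeasible.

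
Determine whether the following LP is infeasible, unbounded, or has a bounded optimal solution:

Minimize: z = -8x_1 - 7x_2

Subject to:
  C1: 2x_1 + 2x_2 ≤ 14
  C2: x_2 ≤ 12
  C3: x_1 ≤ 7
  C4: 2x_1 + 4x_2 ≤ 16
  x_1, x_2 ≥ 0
The point (7, 0) satisfies every constraint, so the LP is feasible; the constraints give x_1 ≤ 7 and x_2 ≤ 12, which with x_1, x_2 ≥ 0 keep the feasible region inside a bounded box. A feasible, bounded LP attains a finite optimum at a vertex.

The LP has an optimal solution: (7, 0) with z = -56.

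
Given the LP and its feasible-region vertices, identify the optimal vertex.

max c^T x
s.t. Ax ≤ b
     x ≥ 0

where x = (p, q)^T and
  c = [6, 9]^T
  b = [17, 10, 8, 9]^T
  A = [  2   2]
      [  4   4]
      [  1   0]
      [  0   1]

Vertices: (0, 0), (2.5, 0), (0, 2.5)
Evaluating z = 6p + 9q at each vertex:
  (0, 0): z = 0
  (2.5, 0): z = 15
  (0, 2.5): z = 22.5

The largest value is z = 22.5, attained at (0, 2.5).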